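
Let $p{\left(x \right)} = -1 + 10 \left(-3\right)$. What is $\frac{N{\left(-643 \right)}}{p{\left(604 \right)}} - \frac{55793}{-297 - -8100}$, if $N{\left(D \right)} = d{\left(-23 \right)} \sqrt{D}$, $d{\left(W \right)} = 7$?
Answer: $- \frac{55793}{7803} - \frac{7 i \sqrt{643}}{31} \approx -7.1502 - 5.7259 i$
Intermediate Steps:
$p{\left(x \right)} = -31$ ($p{\left(x \right)} = -1 - 30 = -31$)
$N{\left(D \right)} = 7 \sqrt{D}$
$\frac{N{\left(-643 \right)}}{p{\left(604 \right)}} - \frac{55793}{-297 - -8100} = \frac{7 \sqrt{-643}}{-31} - \frac{55793}{-297 - -8100} = 7 i \sqrt{643} \left(- \frac{1}{31}\right) - \frac{55793}{-297 + 8100} = 7 i \sqrt{643} \left(- \frac{1}{31}\right) - \frac{55793}{7803} = - \frac{7 i \sqrt{643}}{31} - \frac{55793}{7803} = - \frac{55793}{7803} - \frac{7 i \sqrt{643}}{31}$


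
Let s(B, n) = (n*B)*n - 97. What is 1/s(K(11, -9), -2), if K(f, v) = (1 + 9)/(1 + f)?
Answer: -3/281 ≈ -0.010676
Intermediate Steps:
K(f, v) = 10/(1 + f)
s(B, n) = -97 + B*n² (s(B, n) = (B*n)*n - 97 = B*n² - 97 = -97 + B*n²)
1/s(K(11, -9), -2) = 1/(-97 + (10/(1 + 11))*(-2)²) = 1/(-97 + (10/12)*4) = 1/(-97 + (10*(1/12))*4) = 1/(-97 + (⅚)*4) = 1/(-97 + 10/3) = 1/(-281/3) = -3/281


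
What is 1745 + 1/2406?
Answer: 4198471/2406 ≈ 1745.0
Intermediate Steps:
1745 + 1/2406 = 4198471/2406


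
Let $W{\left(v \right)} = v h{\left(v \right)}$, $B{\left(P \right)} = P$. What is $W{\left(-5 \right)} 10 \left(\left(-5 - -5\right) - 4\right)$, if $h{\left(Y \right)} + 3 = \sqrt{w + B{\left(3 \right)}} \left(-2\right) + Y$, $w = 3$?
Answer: $-1600 - 400 \sqrt{6} \approx -2579.8$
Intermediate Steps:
$h{\left(Y \right)} = -3 + Y - 2 \sqrt{6}$ ($h{\left(Y \right)} = -3 + \left(\sqrt{3 + 3} \left(-2\right) + Y\right) = -3 + \left(\sqrt{6} \left(-2\right) + Y\right) = -3 + \left(- 2 \sqrt{6} + Y\right) = -3 + \left(Y - 2 \sqrt{6}\right) = -3 + Y - 2 \sqrt{6}$)
$W{\left(v \right)} = v \left(-3 + v - 2 \sqrt{6}\right)$
$W{\left(-5 \right)} 10 \left(\left(-5 - -5\right) - 4\right) = - 5 \left(-3 - 5 - 2 \sqrt{6}\right) 10 \left(\left(-5 - -5\right) - 4\right) = - 5 \left(-8 - 2 \sqrt{6}\right) 10 \left(\left(-5 + 5\right) - 4\right) = \left(40 + 10 \sqrt{6}\right) 10 \left(0 - 4\right) = \left(400 + 100 \sqrt{6}\right) \left(-4\right) = -1600 - 400 \sqrt{6}$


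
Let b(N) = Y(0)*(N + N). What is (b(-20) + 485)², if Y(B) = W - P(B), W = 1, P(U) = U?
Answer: 198025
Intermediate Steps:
Y(B) = 1 - B
b(N) = 2*N (b(N) = (1 - 1*0)*(N + N) = (1 + 0)*(2*N) = 1*(2*N) = 2*N)
(b(-20) + 485)² = (2*(-20) + 485)² = (-40 + 485)² = 445² = 198025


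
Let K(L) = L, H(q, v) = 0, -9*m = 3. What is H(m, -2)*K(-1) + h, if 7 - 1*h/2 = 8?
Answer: -2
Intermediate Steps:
m = -1/3 (m = -1/9*3 = -1/3 ≈ -0.33333)
h = -2 (h = 14 - 2*8 = 14 - 16 = -2)
H(m, -2)*K(-1) + h = 0*(-1) - 2 = 0 - 2 = -2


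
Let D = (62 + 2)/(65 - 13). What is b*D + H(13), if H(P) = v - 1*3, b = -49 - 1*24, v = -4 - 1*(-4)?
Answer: -1207/13 ≈ -92.846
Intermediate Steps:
v = 0 (v = -4 + 4 = 0)
b = -73 (b = -49 - 24 = -73)
D = 16/13 (D = 64/52 = 64*(1/52) = 16/13 ≈ 1.2308)
H(P) = -3 (H(P) = 0 - 1*3 = 0 - 3 = -3)
b*D + H(13) = -73*16/13 - 3 = -1168/13 - 3 = -1207/13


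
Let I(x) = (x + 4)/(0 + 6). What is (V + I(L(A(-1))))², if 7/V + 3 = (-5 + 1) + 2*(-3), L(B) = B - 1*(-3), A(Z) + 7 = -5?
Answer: 11449/6084 ≈ 1.8818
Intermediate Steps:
A(Z) = -12 (A(Z) = -7 - 5 = -12)
L(B) = 3 + B (L(B) = B + 3 = 3 + B)
V = -7/13 (V = 7/(-3 + ((-5 + 1) + 2*(-3))) = 7/(-3 + (-4 - 6)) = 7/(-3 - 10) = 7/(-13) = 7*(-1/13) = -7/13 ≈ -0.53846)
I(x) = ⅔ + x/6 (I(x) = (4 + x)/6 = (4 + x)*(⅙) = ⅔ + x/6)
(V + I(L(A(-1))))² = (-7/13 + (⅔ + (3 - 12)/6))² = (-7/13 + (⅔ + (⅙)*(-9)))² = (-7/13 + (⅔ - 3/2))² = (-7/13 - ⅚)² = (-107/78)² = 11449/6084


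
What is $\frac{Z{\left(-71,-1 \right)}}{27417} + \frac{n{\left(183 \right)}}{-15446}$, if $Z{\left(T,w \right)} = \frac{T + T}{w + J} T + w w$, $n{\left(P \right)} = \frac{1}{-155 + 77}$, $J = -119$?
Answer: $- \frac{1479143}{488634210} \approx -0.0030271$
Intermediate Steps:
$n{\left(P \right)} = - \frac{1}{78}$ ($n{\left(P \right)} = \frac{1}{-78} = - \frac{1}{78}$)
$Z{\left(T,w \right)} = w^{2} + \frac{2 T^{2}}{-119 + w}$ ($Z{\left(T,w \right)} = \frac{T + T}{w - 119} T + w w = \frac{2 T}{-119 + w} T + w^{2} = \frac{2 T^{2}}{-119 + w} + w^{2} = w^{2} + \frac{2 T^{2}}{-119 + w}$)
$\frac{Z{\left(-71,-1 \right)}}{27417} + \frac{n{\left(183 \right)}}{-15446} = \frac{\frac{1}{-119 - 1} \left(\left(-1\right)^{3} - 119 \left(-1\right)^{2} + 2 \left(-71\right)^{2}\right)}{27417} - \frac{1}{78 \left(-15446\right)} = \frac{-1 - 119 + 2 \cdot 5041}{-120} \cdot \frac{1}{27417} - - \frac{1}{1204788} = - \frac{-1 - 119 + 10082}{120} \cdot \frac{1}{27417} + \frac{1}{1204788} = \left(- \frac{1}{120}\right) 9962 \cdot \frac{1}{27417} + \frac{1}{1204788} = \left(- \frac{4981}{60}\right) \frac{1}{27417} + \frac{1}{1204788} = - \frac{4981}{1645020} + \frac{1}{1204788} = - \frac{1479143}{488634210}$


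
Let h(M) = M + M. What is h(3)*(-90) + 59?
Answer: -481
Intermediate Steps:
h(M) = 2*M
h(3)*(-90) + 59 = (2*3)*(-90) + 59 = 6*(-90) + 59 = -540 + 59 = -481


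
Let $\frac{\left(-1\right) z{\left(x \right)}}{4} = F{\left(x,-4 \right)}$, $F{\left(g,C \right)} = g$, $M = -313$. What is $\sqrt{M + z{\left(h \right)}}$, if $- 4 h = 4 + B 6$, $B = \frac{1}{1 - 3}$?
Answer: $2 i \sqrt{78} \approx 17.664 i$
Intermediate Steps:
$B = - \frac{1}{2}$ ($B = \frac{1}{-2} = - \frac{1}{2} \approx -0.5$)
$h = - \frac{1}{4}$ ($h = - \frac{4 - 3}{4} = \left(- \frac{1}{4}\right) 1 = - \frac{1}{4} \approx -0.25$)
$z{\left(x \right)} = - 4 x$
$\sqrt{M + z{\left(h \right)}} = \sqrt{-313 - -1} = \sqrt{-313 + 1} = \sqrt{-312} = 2 i \sqrt{78}$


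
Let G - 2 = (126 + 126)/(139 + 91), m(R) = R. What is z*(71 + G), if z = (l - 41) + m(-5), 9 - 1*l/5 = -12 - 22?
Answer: 1440049/115 ≈ 12522.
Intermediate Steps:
l = 215 (l = 45 - 5*(-12 - 22) = 45 - 5*(-34) = 45 + 170 = 215)
G = 356/115 (G = 2 + (126 + 126)/(139 + 91) = 2 + 252/230 = 2 + 252*(1/230) = 2 + 126/115 = 356/115 ≈ 3.0957)
z = 169 (z = (215 - 41) - 5 = 174 - 5 = 169)
z*(71 + G) = 169*(71 + 356/115) = 169*(8521/115) = 1440049/115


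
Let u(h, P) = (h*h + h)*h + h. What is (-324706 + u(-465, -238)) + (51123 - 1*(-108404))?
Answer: -100494044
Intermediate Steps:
u(h, P) = h + h*(h + h**2) (u(h, P) = (h**2 + h)*h + h = (h + h**2)*h + h = h*(h + h**2) + h = h + h*(h + h**2))
(-324706 + u(-465, -238)) + (51123 - 1*(-108404)) = (-324706 - 465*(1 - 465 + (-465)**2)) + (51123 - 1*(-108404)) = (-324706 - 465*(1 - 465 + 216225)) + (51123 + 108404) = (-324706 - 465*215761) + 159527 = (-324706 - 100328865) + 159527 = -100653571 + 159527 = -100494044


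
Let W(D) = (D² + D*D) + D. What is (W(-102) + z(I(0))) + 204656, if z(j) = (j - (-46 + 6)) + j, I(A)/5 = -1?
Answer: 225392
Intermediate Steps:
I(A) = -5 (I(A) = 5*(-1) = -5)
W(D) = D + 2*D² (W(D) = (D² + D²) + D = 2*D² + D = D + 2*D²)
z(j) = 40 + 2*j (z(j) = (j - 1*(-40)) + j = (j + 40) + j = (40 + j) + j = 40 + 2*j)
(W(-102) + z(I(0))) + 204656 = (-102*(1 + 2*(-102)) + (40 + 2*(-5))) + 204656 = (-102*(1 - 204) + (40 - 10)) + 204656 = (-102*(-203) + 30) + 204656 = (20706 + 30) + 204656 = 20736 + 204656 = 225392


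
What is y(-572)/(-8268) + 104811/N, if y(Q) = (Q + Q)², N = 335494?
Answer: -8427048043/53343546 ≈ -157.98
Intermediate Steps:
y(Q) = 4*Q² (y(Q) = (2*Q)² = 4*Q²)
y(-572)/(-8268) + 104811/N = (4*(-572)²)/(-8268) + 104811/335494 = (4*327184)*(-1/8268) + 104811*(1/335494) = 1308736*(-1/8268) + 104811/335494 = -25168/159 + 104811/335494 = -8427048043/53343546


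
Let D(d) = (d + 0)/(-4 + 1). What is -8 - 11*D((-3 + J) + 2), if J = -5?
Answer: -30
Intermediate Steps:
D(d) = -d/3 (D(d) = d/(-3) = d*(-⅓) = -d/3)
-8 - 11*D((-3 + J) + 2) = -8 - (-11)*((-3 - 5) + 2)/3 = -8 - (-11)*(-8 + 2)/3 = -8 - (-11)*(-6)/3 = -8 - 11*2 = -8 - 22 = -30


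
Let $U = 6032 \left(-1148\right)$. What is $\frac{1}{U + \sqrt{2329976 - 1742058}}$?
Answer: $- \frac{3462368}{23975984040889} - \frac{61 \sqrt{158}}{47951968081778} \approx -1.4443 \cdot 10^{-7}$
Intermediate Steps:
$U = -6924736$
$\frac{1}{U + \sqrt{2329976 - 1742058}} = \frac{1}{-6924736 + \sqrt{2329976 - 1742058}} = \frac{1}{-6924736 + \sqrt{587918}} = \frac{1}{-6924736 + 61 \sqrt{158}}$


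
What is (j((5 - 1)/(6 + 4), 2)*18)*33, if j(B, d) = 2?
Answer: 1188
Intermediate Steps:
(j((5 - 1)/(6 + 4), 2)*18)*33 = (2*18)*33 = 36*33 = 1188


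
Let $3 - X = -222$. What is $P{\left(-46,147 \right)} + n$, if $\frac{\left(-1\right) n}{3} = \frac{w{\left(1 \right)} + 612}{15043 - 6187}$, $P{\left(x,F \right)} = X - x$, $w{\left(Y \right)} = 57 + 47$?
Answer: $\frac{199819}{738} \approx 270.76$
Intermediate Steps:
$X = 225$ ($X = 3 - -222 = 3 + 222 = 225$)
$w{\left(Y \right)} = 104$
$P{\left(x,F \right)} = 225 - x$
$n = - \frac{179}{738}$ ($n = - 3 \frac{104 + 612}{15043 - 6187} = - 3 \cdot \frac{716}{8856} = - 3 \cdot 716 \cdot \frac{1}{8856} = \left(-3\right) \frac{179}{2214} = - \frac{179}{738} \approx -0.24255$)
$P{\left(-46,147 \right)} + n = \left(225 - -46\right) - \frac{179}{738} = \left(225 + 46\right) - \frac{179}{738} = 271 - \frac{179}{738} = \frac{199819}{738}$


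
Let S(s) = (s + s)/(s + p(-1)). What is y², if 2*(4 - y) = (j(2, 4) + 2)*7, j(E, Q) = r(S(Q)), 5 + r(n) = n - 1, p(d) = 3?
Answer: 196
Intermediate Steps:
S(s) = 2*s/(3 + s) (S(s) = (s + s)/(s + 3) = (2*s)/(3 + s) = 2*s/(3 + s))
r(n) = -6 + n (r(n) = -5 + (n - 1) = -5 + (-1 + n) = -6 + n)
j(E, Q) = -6 + 2*Q/(3 + Q)
y = 14 (y = 4 - (2*(-9 - 2*4)/(3 + 4) + 2)*7/2 = 4 - (2*(-9 - 8)/7 + 2)*7/2 = 4 - (2*(⅐)*(-17) + 2)*7/2 = 4 - (-34/7 + 2)*7/2 = 4 - (-10)*7/7 = 4 - ½*(-20) = 4 + 10 = 14)
y² = 14² = 196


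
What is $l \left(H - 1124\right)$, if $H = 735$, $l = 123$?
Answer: $-47847$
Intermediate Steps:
$l \left(H - 1124\right) = 123 \left(735 - 1124\right) = 123 \left(-389\right) = -47847$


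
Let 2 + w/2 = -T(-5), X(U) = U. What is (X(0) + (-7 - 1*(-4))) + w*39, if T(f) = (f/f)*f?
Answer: 231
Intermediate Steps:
T(f) = f (T(f) = 1*f = f)
w = 6 (w = -4 + 2*(-1*(-5)) = -4 + 2*5 = -4 + 10 = 6)
(X(0) + (-7 - 1*(-4))) + w*39 = (0 + (-7 - 1*(-4))) + 6*39 = (0 + (-7 + 4)) + 234 = (0 - 3) + 234 = -3 + 234 = 231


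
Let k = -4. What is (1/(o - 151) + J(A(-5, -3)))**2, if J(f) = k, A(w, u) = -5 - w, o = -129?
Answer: 1256641/78400 ≈ 16.029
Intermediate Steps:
J(f) = -4
(1/(o - 151) + J(A(-5, -3)))**2 = (1/(-129 - 151) - 4)**2 = (1/(-280) - 4)**2 = (-1/280 - 4)**2 = (-1121/280)**2 = 1256641/78400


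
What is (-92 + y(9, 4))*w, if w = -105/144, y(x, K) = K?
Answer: 385/6 ≈ 64.167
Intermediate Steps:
w = -35/48 (w = -105*1/144 = -35/48 ≈ -0.72917)
(-92 + y(9, 4))*w = (-92 + 4)*(-35/48) = -88*(-35/48) = 385/6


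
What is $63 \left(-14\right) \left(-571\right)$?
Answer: $503622$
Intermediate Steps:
$63 \left(-14\right) \left(-571\right) = \left(-882\right) \left(-571\right) = 503622$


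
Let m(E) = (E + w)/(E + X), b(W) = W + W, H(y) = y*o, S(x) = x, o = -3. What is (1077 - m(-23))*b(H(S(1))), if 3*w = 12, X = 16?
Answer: -45120/7 ≈ -6445.7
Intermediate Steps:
w = 4 (w = (⅓)*12 = 4)
H(y) = -3*y (H(y) = y*(-3) = -3*y)
b(W) = 2*W
m(E) = (4 + E)/(16 + E) (m(E) = (E + 4)/(E + 16) = (4 + E)/(16 + E))
(1077 - m(-23))*b(H(S(1))) = (1077 - (4 - 23)/(16 - 23))*(2*(-3*1)) = (1077 - (-19)/(-7))*(2*(-3)) = (1077 - (-1)*(-19)/7)*(-6) = (1077 - 1*19/7)*(-6) = (1077 - 19/7)*(-6) = (7520/7)*(-6) = -45120/7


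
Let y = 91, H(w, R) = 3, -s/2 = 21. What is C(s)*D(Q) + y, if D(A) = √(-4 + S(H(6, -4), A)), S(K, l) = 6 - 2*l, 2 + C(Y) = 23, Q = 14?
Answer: 91 + 21*I*√26 ≈ 91.0 + 107.08*I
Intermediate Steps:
s = -42 (s = -2*21 = -42)
C(Y) = 21 (C(Y) = -2 + 23 = 21)
D(A) = √(2 - 2*A) (D(A) = √(-4 + (6 - 2*A)) = √(2 - 2*A))
C(s)*D(Q) + y = 21*√(2 - 2*14) + 91 = 21*√(2 - 28) + 91 = 21*√(-26) + 91 = 21*(I*√26) + 91 = 21*I*√26 + 91 = 91 + 21*I*√26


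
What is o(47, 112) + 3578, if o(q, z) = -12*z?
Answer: 2234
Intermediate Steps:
o(47, 112) + 3578 = -12*112 + 3578 = -1344 + 3578 = 2234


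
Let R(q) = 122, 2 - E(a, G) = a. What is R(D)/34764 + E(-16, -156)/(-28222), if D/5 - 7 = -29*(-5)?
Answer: 704333/245277402 ≈ 0.0028716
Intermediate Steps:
E(a, G) = 2 - a
D = 760 (D = 35 + 5*(-29*(-5)) = 35 + 5*145 = 35 + 725 = 760)
R(D)/34764 + E(-16, -156)/(-28222) = 122/34764 + (2 - 1*(-16))/(-28222) = 122*(1/34764) + (2 + 16)*(-1/28222) = 61/17382 + 18*(-1/28222) = 61/17382 - 9/14111 = 704333/245277402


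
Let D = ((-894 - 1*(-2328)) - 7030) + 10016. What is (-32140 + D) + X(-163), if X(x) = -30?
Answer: -27750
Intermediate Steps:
D = 4420 (D = ((-894 + 2328) - 7030) + 10016 = (1434 - 7030) + 10016 = -5596 + 10016 = 4420)
(-32140 + D) + X(-163) = (-32140 + 4420) - 30 = -27720 - 30 = -27750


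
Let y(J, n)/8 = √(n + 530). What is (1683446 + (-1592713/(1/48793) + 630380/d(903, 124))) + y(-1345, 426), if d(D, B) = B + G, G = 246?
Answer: -2875327729593/37 + 16*√239 ≈ -7.7712e+10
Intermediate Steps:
y(J, n) = 8*√(530 + n) (y(J, n) = 8*√(n + 530) = 8*√(530 + n))
d(D, B) = 246 + B (d(D, B) = B + 246 = 246 + B)
(1683446 + (-1592713/(1/48793) + 630380/d(903, 124))) + y(-1345, 426) = (1683446 + (-1592713/(1/48793) + 630380/(246 + 124))) + 8*√(530 + 426) = (1683446 + (-1592713/1/48793 + 630380/370)) + 8*√956 = (1683446 + (-1592713*48793 + 630380*(1/370))) + 8*(2*√239) = (1683446 + (-77713245409 + 63038/37)) + 16*√239 = (1683446 - 2875390017095/37) + 16*√239 = -2875327729593/37 + 16*√239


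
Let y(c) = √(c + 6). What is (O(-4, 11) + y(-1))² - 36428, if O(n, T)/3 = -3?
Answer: -36428 + (9 - √5)² ≈ -36382.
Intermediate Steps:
O(n, T) = -9 (O(n, T) = 3*(-3) = -9)
y(c) = √(6 + c)
(O(-4, 11) + y(-1))² - 36428 = (-9 + √(6 - 1))² - 36428 = (-9 + √5)² - 36428 = -36428 + (-9 + √5)²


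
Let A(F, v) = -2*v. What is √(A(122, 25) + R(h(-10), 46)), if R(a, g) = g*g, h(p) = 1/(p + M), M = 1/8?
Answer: √2066 ≈ 45.453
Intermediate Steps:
M = ⅛ ≈ 0.12500
h(p) = 1/(⅛ + p) (h(p) = 1/(p + ⅛) = 1/(⅛ + p))
R(a, g) = g²
√(A(122, 25) + R(h(-10), 46)) = √(-2*25 + 46²) = √(-50 + 2116) = √2066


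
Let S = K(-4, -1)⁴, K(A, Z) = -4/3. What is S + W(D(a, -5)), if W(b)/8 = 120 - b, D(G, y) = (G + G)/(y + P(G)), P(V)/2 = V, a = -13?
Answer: 2401648/2511 ≈ 956.45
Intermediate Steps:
K(A, Z) = -4/3 (K(A, Z) = -4*⅓ = -4/3)
P(V) = 2*V
D(G, y) = 2*G/(y + 2*G) (D(G, y) = (G + G)/(y + 2*G) = (2*G)/(y + 2*G) = 2*G/(y + 2*G))
W(b) = 960 - 8*b (W(b) = 8*(120 - b) = 960 - 8*b)
S = 256/81 (S = (-4/3)⁴ = 256/81 ≈ 3.1605)
S + W(D(a, -5)) = 256/81 + (960 - 16*(-13)/(-5 + 2*(-13))) = 256/81 + (960 - 16*(-13)/(-5 - 26)) = 256/81 + (960 - 16*(-13)/(-31)) = 256/81 + (960 - 16*(-13)*(-1)/31) = 256/81 + (960 - 8*26/31) = 256/81 + (960 - 208/31) = 256/81 + 29552/31 = 2401648/2511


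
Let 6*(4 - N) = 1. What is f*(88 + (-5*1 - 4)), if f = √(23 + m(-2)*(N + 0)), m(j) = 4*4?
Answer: 79*√759/3 ≈ 725.48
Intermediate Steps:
m(j) = 16
N = 23/6 (N = 4 - ⅙*1 = 4 - ⅙ = 23/6 ≈ 3.8333)
f = √759/3 (f = √(23 + 16*(23/6 + 0)) = √(23 + 16*(23/6)) = √(23 + 184/3) = √(253/3) = √759/3 ≈ 9.1833)
f*(88 + (-5*1 - 4)) = (√759/3)*(88 + (-5*1 - 4)) = (√759/3)*(88 + (-5 - 4)) = (√759/3)*(88 - 9) = (√759/3)*79 = 79*√759/3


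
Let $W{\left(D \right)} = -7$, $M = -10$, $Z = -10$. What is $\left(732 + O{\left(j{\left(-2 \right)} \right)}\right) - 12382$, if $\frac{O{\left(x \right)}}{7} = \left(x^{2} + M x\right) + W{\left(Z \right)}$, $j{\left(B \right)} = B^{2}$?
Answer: $-11867$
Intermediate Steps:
$O{\left(x \right)} = -49 - 70 x + 7 x^{2}$ ($O{\left(x \right)} = 7 \left(\left(x^{2} - 10 x\right) - 7\right) = 7 \left(-7 + x^{2} - 10 x\right) = -49 - 70 x + 7 x^{2}$)
$\left(732 + O{\left(j{\left(-2 \right)} \right)}\right) - 12382 = \left(732 - \left(49 - 112 + 280\right)\right) - 12382 = \left(732 - \left(329 - 112\right)\right) - 12382 = \left(732 - 217\right) - 12382 = 515 - 12382 = -11867$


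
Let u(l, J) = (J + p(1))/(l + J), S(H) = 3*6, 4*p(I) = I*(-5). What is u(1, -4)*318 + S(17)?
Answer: 1149/2 ≈ 574.50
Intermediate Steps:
p(I) = -5*I/4 (p(I) = (I*(-5))/4 = (-5*I)/4 = -5*I/4)
S(H) = 18
u(l, J) = (-5/4 + J)/(J + l) (u(l, J) = (J - 5/4*1)/(l + J) = (J - 5/4)/(J + l) = (-5/4 + J)/(J + l))
u(1, -4)*318 + S(17) = ((-5/4 - 4)/(-4 + 1))*318 + 18 = (-21/4/(-3))*318 + 18 = -⅓*(-21/4)*318 + 18 = (7/4)*318 + 18 = 1113/2 + 18 = 1149/2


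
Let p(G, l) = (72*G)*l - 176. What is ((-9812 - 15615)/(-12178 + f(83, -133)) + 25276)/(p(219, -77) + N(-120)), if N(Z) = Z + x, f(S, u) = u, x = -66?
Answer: -311198263/14951684878 ≈ -0.020814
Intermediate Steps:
p(G, l) = -176 + 72*G*l (p(G, l) = 72*G*l - 176 = -176 + 72*G*l)
N(Z) = -66 + Z (N(Z) = Z - 66 = -66 + Z)
((-9812 - 15615)/(-12178 + f(83, -133)) + 25276)/(p(219, -77) + N(-120)) = ((-9812 - 15615)/(-12178 - 133) + 25276)/((-176 + 72*219*(-77)) + (-66 - 120)) = (-25427/(-12311) + 25276)/((-176 - 1214136) - 186) = (-25427*(-1/12311) + 25276)/(-1214312 - 186) = (25427/12311 + 25276)/(-1214498) = (311198263/12311)*(-1/1214498) = -311198263/14951684878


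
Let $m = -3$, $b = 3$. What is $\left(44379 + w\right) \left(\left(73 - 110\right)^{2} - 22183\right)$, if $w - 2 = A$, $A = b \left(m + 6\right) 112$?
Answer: $-944726646$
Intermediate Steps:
$A = 1008$ ($A = 3 \left(-3 + 6\right) 112 = 3 \cdot 3 \cdot 112 = 9 \cdot 112 = 1008$)
$w = 1010$ ($w = 2 + 1008 = 1010$)
$\left(44379 + w\right) \left(\left(73 - 110\right)^{2} - 22183\right) = \left(44379 + 1010\right) \left(\left(73 - 110\right)^{2} - 22183\right) = 45389 \left(\left(-37\right)^{2} - 22183\right) = 45389 \left(1369 - 22183\right) = 45389 \left(-20814\right) = -944726646$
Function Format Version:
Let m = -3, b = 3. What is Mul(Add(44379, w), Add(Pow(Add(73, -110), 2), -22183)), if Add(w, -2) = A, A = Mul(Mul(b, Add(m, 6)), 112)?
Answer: -944726646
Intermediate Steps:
A = 1008 (A = Mul(Mul(3, Add(-3, 6)), 112) = Mul(Mul(3, 3), 112) = Mul(9, 112) = 1008)
w = 1010 (w = Add(2, 1008) = 1010)
Mul(Add(44379, w), Add(Pow(Add(73, -110), 2), -22183)) = Mul(Add(44379, 1010), Add(Pow(Add(73, -110), 2), -22183)) = Mul(45389, Add(Pow(-37, 2), -22183)) = Mul(45389, Add(1369, -22183)) = Mul(45389, -20814) = -944726646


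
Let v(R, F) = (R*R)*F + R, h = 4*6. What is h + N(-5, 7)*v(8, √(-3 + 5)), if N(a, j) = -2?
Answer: 8 - 128*√2 ≈ -173.02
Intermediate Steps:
h = 24
v(R, F) = R + F*R² (v(R, F) = R²*F + R = F*R² + R = R + F*R²)
h + N(-5, 7)*v(8, √(-3 + 5)) = 24 - 16*(1 + √(-3 + 5)*8) = 24 - 16*(1 + √2*8) = 24 - 16*(1 + 8*√2) = 24 - 2*(8 + 64*√2) = 24 + (-16 - 128*√2) = 8 - 128*√2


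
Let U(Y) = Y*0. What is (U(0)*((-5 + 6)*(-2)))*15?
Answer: 0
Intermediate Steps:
U(Y) = 0
(U(0)*((-5 + 6)*(-2)))*15 = (0*((-5 + 6)*(-2)))*15 = (0*(1*(-2)))*15 = (0*(-2))*15 = 0*15 = 0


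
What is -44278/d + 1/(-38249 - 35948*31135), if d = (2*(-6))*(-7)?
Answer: -51143826269747/97025190990 ≈ -527.12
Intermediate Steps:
d = 84 (d = -12*(-7) = 84)
-44278/d + 1/(-38249 - 35948*31135) = -44278/84 + 1/(-38249 - 35948*31135) = -44278*1/84 + (1/31135)/(-74197) = -22139/42 - 1/74197*1/31135 = -22139/42 - 1/2310123595 = -51143826269747/97025190990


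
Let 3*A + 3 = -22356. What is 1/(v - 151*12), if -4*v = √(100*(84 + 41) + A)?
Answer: -28992/52528457 + 28*√103/52528457 ≈ -0.00054652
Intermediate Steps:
A = -7453 (A = -1 + (⅓)*(-22356) = -1 - 7452 = -7453)
v = -7*√103/4 (v = -√(100*(84 + 41) - 7453)/4 = -√(100*125 - 7453)/4 = -√(12500 - 7453)/4 = -7*√103/4 ≈ -17.761)
1/(v - 151*12) = 1/(-7*√103/4 - 151*12) = 1/(-7*√103/4 - 1812) = 1/(-1812 - 7*√103/4)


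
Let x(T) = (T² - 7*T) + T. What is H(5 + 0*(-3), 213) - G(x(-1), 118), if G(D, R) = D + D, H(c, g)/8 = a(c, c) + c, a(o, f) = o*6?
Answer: 266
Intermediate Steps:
x(T) = T² - 6*T
a(o, f) = 6*o
H(c, g) = 56*c (H(c, g) = 8*(6*c + c) = 8*(7*c) = 56*c)
G(D, R) = 2*D
H(5 + 0*(-3), 213) - G(x(-1), 118) = 56*(5 + 0*(-3)) - 2*(-(-6 - 1)) = 56*(5 + 0) - 2*(-1*(-7)) = 56*5 - 2*7 = 280 - 1*14 = 280 - 14 = 266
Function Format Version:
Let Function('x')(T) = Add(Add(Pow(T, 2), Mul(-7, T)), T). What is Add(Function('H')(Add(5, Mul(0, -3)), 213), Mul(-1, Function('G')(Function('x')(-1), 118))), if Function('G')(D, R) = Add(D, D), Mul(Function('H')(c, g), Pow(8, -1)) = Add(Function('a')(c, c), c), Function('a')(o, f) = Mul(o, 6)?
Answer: 266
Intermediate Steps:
Function('x')(T) = Add(Pow(T, 2), Mul(-6, T))
Function('a')(o, f) = Mul(6, o)
Function('H')(c, g) = Mul(56, c) (Function('H')(c, g) = Mul(8, Add(Mul(6, c), c)) = Mul(8, Mul(7, c)) = Mul(56, c))
Function('G')(D, R) = Mul(2, D)
Add(Function('H')(Add(5, Mul(0, -3)), 213), Mul(-1, Function('G')(Function('x')(-1), 118))) = Add(Mul(56, Add(5, Mul(0, -3))), Mul(-1, Mul(2, Mul(-1, Add(-6, -1))))) = Add(Mul(56, Add(5, 0)), Mul(-1, Mul(2, Mul(-1, -7)))) = Add(Mul(56, 5), Mul(-1, Mul(2, 7))) = Add(280, Mul(-1, 14)) = Add(280, -14) = 266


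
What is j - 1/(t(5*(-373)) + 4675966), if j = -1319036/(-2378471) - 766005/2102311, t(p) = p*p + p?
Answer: 7753698458593797685/40763959498466464806 ≈ 0.19021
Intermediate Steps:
t(p) = p + p² (t(p) = p² + p = p + p²)
j = 951103213841/5000285746481 (j = -1319036*(-1/2378471) - 766005*1/2102311 = 1319036/2378471 - 766005/2102311 = 951103213841/5000285746481 ≈ 0.19021)
j - 1/(t(5*(-373)) + 4675966) = 951103213841/5000285746481 - 1/((5*(-373))*(1 + 5*(-373)) + 4675966) = 951103213841/5000285746481 - 1/(-1865*(1 - 1865) + 4675966) = 951103213841/5000285746481 - 1/(-1865*(-1864) + 4675966) = 951103213841/5000285746481 - 1/(3476360 + 4675966) = 951103213841/5000285746481 - 1/8152326 = 7753698458593797685/40763959498466464806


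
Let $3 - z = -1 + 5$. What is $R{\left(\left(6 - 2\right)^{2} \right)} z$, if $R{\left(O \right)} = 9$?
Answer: $-9$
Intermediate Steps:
$z = -1$ ($z = 3 - \left(-1 + 5\right) = 3 - 4 = -1$)
$R{\left(\left(6 - 2\right)^{2} \right)} z = 9 \left(-1\right) = -9$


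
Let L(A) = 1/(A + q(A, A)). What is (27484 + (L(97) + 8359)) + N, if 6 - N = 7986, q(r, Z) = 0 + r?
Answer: 5405423/194 ≈ 27863.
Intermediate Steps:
q(r, Z) = r
N = -7980 (N = 6 - 1*7986 = 6 - 7986 = -7980)
L(A) = 1/(2*A) (L(A) = 1/(A + A) = 1/(2*A))
(27484 + (L(97) + 8359)) + N = (27484 + ((1/2)/97 + 8359)) - 7980 = (27484 + ((1/2)*(1/97) + 8359)) - 7980 = (27484 + (1/194 + 8359)) - 7980 = (27484 + 1621647/194) - 7980 = 6953543/194 - 7980 = 5405423/194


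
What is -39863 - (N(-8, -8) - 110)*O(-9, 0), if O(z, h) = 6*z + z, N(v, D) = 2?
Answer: -46667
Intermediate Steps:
O(z, h) = 7*z
-39863 - (N(-8, -8) - 110)*O(-9, 0) = -39863 - (2 - 110)*7*(-9) = -39863 - (-108)*(-63) = -39863 - 1*6804 = -39863 - 6804 = -46667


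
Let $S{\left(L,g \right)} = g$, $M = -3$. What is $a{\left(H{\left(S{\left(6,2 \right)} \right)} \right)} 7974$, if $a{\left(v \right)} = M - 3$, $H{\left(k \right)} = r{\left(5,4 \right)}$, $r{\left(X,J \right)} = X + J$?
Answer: $-47844$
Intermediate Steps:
$r{\left(X,J \right)} = J + X$
$H{\left(k \right)} = 9$ ($H{\left(k \right)} = 4 + 5 = 9$)
$a{\left(v \right)} = -6$ ($a{\left(v \right)} = -3 - 3 = -6$)
$a{\left(H{\left(S{\left(6,2 \right)} \right)} \right)} 7974 = \left(-6\right) 7974 = -47844$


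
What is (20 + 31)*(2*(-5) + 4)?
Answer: -306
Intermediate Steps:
(20 + 31)*(2*(-5) + 4) = 51*(-10 + 4) = 51*(-6) = -306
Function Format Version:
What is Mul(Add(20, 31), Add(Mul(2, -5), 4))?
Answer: -306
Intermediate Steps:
Mul(Add(20, 31), Add(Mul(2, -5), 4)) = Mul(51, Add(-10, 4)) = Mul(51, -6) = -306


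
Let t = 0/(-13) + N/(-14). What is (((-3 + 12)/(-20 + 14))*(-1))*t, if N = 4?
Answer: -3/7 ≈ -0.42857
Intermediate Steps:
t = -2/7 (t = 0/(-13) + 4/(-14) = 0*(-1/13) + 4*(-1/14) = 0 - 2/7 = -2/7 ≈ -0.28571)
(((-3 + 12)/(-20 + 14))*(-1))*t = (((-3 + 12)/(-20 + 14))*(-1))*(-2/7) = ((9/(-6))*(-1))*(-2/7) = ((9*(-⅙))*(-1))*(-2/7) = -3/2*(-1)*(-2/7) = (3/2)*(-2/7) = -3/7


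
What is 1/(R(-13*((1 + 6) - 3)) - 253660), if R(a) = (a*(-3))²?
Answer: -1/229324 ≈ -4.3606e-6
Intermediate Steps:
R(a) = 9*a² (R(a) = (-3*a)² = 9*a²)
1/(R(-13*((1 + 6) - 3)) - 253660) = 1/(9*(-13*((1 + 6) - 3))² - 253660) = 1/(9*(-13*(7 - 3))² - 253660) = 1/(9*(-13*4)² - 253660) = 1/(9*(-52)² - 253660) = 1/(9*2704 - 253660) = 1/(24336 - 253660) = 1/(-229324) = -1/229324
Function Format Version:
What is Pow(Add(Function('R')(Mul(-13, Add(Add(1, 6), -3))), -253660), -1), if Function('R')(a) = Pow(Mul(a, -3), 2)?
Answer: Rational(-1, 229324) ≈ -4.3606e-6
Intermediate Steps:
Function('R')(a) = Mul(9, Pow(a, 2)) (Function('R')(a) = Pow(Mul(-3, a), 2) = Mul(9, Pow(a, 2)))
Pow(Add(Function('R')(Mul(-13, Add(Add(1, 6), -3))), -253660), -1) = Pow(Add(Mul(9, Pow(Mul(-13, Add(Add(1, 6), -3)), 2)), -253660), -1) = Pow(Add(Mul(9, Pow(Mul(-13, Add(7, -3)), 2)), -253660), -1) = Pow(Add(Mul(9, Pow(Mul(-13, 4), 2)), -253660), -1) = Pow(Add(Mul(9, Pow(-52, 2)), -253660), -1) = Pow(Add(Mul(9, 2704), -253660), -1) = Pow(Add(24336, -253660), -1) = Pow(-229324, -1) = Rational(-1, 229324)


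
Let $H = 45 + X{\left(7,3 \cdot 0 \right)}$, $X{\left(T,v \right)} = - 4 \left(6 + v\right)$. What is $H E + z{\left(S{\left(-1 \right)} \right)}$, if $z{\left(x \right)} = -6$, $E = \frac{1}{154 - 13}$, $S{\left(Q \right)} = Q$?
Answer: $- \frac{275}{47} \approx -5.8511$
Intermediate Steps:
$E = \frac{1}{141} \approx 0.0070922$
$X{\left(T,v \right)} = -24 - 4 v$
$H = 21$ ($H = 45 - \left(24 + 4 \cdot 3 \cdot 0\right) = 45 - 24 = 21$)
$H E + z{\left(S{\left(-1 \right)} \right)} = 21 \cdot \frac{1}{141} - 6 = \frac{7}{47} - 6 = - \frac{275}{47}$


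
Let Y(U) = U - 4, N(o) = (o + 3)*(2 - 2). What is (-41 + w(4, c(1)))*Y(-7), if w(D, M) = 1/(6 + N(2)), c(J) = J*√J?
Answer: 2695/6 ≈ 449.17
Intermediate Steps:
N(o) = 0 (N(o) = (3 + o)*0 = 0)
Y(U) = -4 + U
c(J) = J^(3/2)
w(D, M) = ⅙ (w(D, M) = 1/(6 + 0) = 1/6 = ⅙)
(-41 + w(4, c(1)))*Y(-7) = (-41 + ⅙)*(-4 - 7) = -245/6*(-11) = 2695/6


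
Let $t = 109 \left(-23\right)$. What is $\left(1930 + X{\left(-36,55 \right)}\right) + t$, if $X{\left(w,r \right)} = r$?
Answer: $-522$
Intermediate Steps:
$t = -2507$
$\left(1930 + X{\left(-36,55 \right)}\right) + t = \left(1930 + 55\right) - 2507 = 1985 - 2507 = -522$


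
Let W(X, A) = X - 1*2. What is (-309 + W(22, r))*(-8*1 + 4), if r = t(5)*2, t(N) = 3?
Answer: 1156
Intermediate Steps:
r = 6 (r = 3*2 = 6)
W(X, A) = -2 + X (W(X, A) = X - 2 = -2 + X)
(-309 + W(22, r))*(-8*1 + 4) = (-309 + (-2 + 22))*(-8*1 + 4) = (-309 + 20)*(-8 + 4) = -289*(-4) = 1156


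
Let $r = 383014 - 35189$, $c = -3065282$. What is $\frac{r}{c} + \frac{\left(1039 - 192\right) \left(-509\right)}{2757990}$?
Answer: $- \frac{570202860859}{2113504275795} \approx -0.26979$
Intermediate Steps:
$r = 347825$ ($r = 383014 - 35189 = 347825$)
$\frac{r}{c} + \frac{\left(1039 - 192\right) \left(-509\right)}{2757990} = \frac{347825}{-3065282} + \frac{\left(1039 - 192\right) \left(-509\right)}{2757990} = 347825 \left(- \frac{1}{3065282}\right) + 847 \left(-509\right) \frac{1}{2757990} = - \frac{347825}{3065282} - \frac{431123}{2757990} = - \frac{570202860859}{2113504275795}$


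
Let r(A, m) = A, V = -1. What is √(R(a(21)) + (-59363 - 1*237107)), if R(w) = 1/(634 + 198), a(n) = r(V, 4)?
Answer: I*√3206619507/104 ≈ 544.49*I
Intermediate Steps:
a(n) = -1
R(w) = 1/832
√(R(a(21)) + (-59363 - 1*237107)) = √(1/832 + (-59363 - 1*237107)) = √(1/832 + (-59363 - 237107)) = √(1/832 - 296470) = √(-246663039/832) = I*√3206619507/104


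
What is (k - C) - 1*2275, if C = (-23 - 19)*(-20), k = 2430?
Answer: -685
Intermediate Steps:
C = 840 (C = -42*(-20) = 840)
(k - C) - 1*2275 = (2430 - 1*840) - 1*2275 = (2430 - 840) - 2275 = 1590 - 2275 = -685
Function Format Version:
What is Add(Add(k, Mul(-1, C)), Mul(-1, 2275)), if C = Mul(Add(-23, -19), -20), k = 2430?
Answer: -685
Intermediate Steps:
C = 840 (C = Mul(-42, -20) = 840)
Add(Add(k, Mul(-1, C)), Mul(-1, 2275)) = Add(Add(2430, Mul(-1, 840)), Mul(-1, 2275)) = Add(Add(2430, -840), -2275) = Add(1590, -2275) = -685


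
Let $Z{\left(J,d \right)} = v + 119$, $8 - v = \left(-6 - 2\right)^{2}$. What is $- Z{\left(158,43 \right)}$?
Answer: $-63$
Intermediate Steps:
$v = -56$ ($v = 8 - \left(-6 - 2\right)^{2} = 8 - \left(-8\right)^{2} = 8 - 64 = -56$)
$Z{\left(J,d \right)} = 63$ ($Z{\left(J,d \right)} = -56 + 119 = 63$)
$- Z{\left(158,43 \right)} = \left(-1\right) 63 = -63$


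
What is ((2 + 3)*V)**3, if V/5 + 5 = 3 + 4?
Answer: 125000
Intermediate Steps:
V = 10 (V = -25 + 5*(3 + 4) = -25 + 5*7 = -25 + 35 = 10)
((2 + 3)*V)**3 = ((2 + 3)*10)**3 = (5*10)**3 = 50**3 = 125000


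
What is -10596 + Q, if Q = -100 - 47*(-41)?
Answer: -8769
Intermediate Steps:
Q = 1827 (Q = -100 + 1927 = 1827)
-10596 + Q = -10596 + 1827 = -8769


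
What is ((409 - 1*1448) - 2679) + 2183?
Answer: -1535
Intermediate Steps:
((409 - 1*1448) - 2679) + 2183 = ((409 - 1448) - 2679) + 2183 = (-1039 - 2679) + 2183 = -3718 + 2183 = -1535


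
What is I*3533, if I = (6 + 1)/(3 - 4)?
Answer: -24731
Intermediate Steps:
I = -7 (I = 7/(-1) = 7*(-1) = -7)
I*3533 = -7*3533 = -24731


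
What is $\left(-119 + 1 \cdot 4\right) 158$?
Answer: $-18170$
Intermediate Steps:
$\left(-119 + 1 \cdot 4\right) 158 = \left(-119 + 4\right) 158 = \left(-115\right) 158 = -18170$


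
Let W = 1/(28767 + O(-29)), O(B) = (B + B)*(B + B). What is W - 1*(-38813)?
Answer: 1247100504/32131 ≈ 38813.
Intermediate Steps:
O(B) = 4*B² (O(B) = (2*B)*(2*B) = 4*B²)
W = 1/32131 (W = 1/(28767 + 4*(-29)²) = 1/(28767 + 4*841) = 1/(28767 + 3364) = 1/32131 ≈ 3.1123e-5)
W - 1*(-38813) = 1/32131 - 1*(-38813) = 1/32131 + 38813 = 1247100504/32131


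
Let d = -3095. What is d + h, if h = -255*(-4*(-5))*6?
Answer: -33695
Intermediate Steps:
h = -30600 (h = -5100*6 = -255*120 = -30600)
d + h = -3095 - 30600 = -33695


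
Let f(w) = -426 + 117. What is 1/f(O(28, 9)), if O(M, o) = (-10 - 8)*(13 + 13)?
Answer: -1/309 ≈ -0.0032362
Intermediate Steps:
O(M, o) = -468 (O(M, o) = -18*26 = -468)
f(w) = -309
1/f(O(28, 9)) = 1/(-309) = -1/309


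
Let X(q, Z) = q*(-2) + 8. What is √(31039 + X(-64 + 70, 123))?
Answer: √31035 ≈ 176.17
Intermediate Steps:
X(q, Z) = 8 - 2*q (X(q, Z) = -2*q + 8 = 8 - 2*q)
√(31039 + X(-64 + 70, 123)) = √(31039 + (8 - 2*(-64 + 70))) = √(31039 + (8 - 2*6)) = √(31039 + (8 - 12)) = √(31039 - 4) = √31035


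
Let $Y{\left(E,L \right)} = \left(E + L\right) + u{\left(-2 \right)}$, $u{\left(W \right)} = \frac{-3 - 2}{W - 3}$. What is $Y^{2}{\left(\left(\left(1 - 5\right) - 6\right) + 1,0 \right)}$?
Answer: $64$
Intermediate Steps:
$u{\left(W \right)} = - \frac{5}{-3 + W}$
$Y{\left(E,L \right)} = 1 + E + L$ ($Y{\left(E,L \right)} = \left(E + L\right) - \frac{5}{-3 - 2} = \left(E + L\right) - \frac{5}{-5} = \left(E + L\right) - -1 = \left(E + L\right) + 1 = 1 + E + L$)
$Y^{2}{\left(\left(\left(1 - 5\right) - 6\right) + 1,0 \right)} = \left(1 + \left(\left(\left(1 - 5\right) - 6\right) + 1\right) + 0\right)^{2} = \left(1 + \left(\left(-4 - 6\right) + 1\right) + 0\right)^{2} = \left(1 + \left(-10 + 1\right) + 0\right)^{2} = \left(1 - 9 + 0\right)^{2} = \left(-8\right)^{2} = 64$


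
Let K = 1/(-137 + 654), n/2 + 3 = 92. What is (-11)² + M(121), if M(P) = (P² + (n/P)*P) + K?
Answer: 7723981/517 ≈ 14940.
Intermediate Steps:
n = 178 (n = -6 + 2*92 = -6 + 184 = 178)
K = 1/517 ≈ 0.0019342
M(P) = 92027/517 + P² (M(P) = (P² + (178/P)*P) + 1/517 = (P² + 178) + 1/517 = (178 + P²) + 1/517 = 92027/517 + P²)
(-11)² + M(121) = (-11)² + (92027/517 + 121²) = 121 + (92027/517 + 14641) = 121 + 7661424/517 = 7723981/517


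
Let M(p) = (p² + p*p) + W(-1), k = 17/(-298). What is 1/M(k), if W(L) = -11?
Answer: -44402/488133 ≈ -0.090963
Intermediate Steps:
k = -17/298 (k = 17*(-1/298) = -17/298 ≈ -0.057047)
M(p) = -11 + 2*p² (M(p) = (p² + p*p) - 11 = (p² + p²) - 11 = 2*p² - 11 = -11 + 2*p²)
1/M(k) = 1/(-11 + 2*(-17/298)²) = 1/(-11 + 2*(289/88804)) = 1/(-11 + 289/44402) = 1/(-488133/44402) = -44402/488133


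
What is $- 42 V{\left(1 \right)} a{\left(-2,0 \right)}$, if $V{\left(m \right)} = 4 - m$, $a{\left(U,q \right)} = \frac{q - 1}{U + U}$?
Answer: $- \frac{63}{2} \approx -31.5$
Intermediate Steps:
$a{\left(U,q \right)} = \frac{-1 + q}{2 U}$
$- 42 V{\left(1 \right)} a{\left(-2,0 \right)} = - 42 \left(4 - 1\right) \frac{-1 + 0}{2 \left(-2\right)} = - 42 \left(4 - 1\right) \frac{1}{2} \left(- \frac{1}{2}\right) \left(-1\right) = \left(-42\right) 3 \cdot \frac{1}{4} = \left(-126\right) \frac{1}{4} = - \frac{63}{2}$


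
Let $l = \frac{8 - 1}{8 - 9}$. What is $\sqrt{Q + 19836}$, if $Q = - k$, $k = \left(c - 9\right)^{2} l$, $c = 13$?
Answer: $2 \sqrt{4987} \approx 141.24$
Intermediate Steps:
$l = -7$ ($l = \frac{7}{-1} = 7 \left(-1\right) = -7$)
$k = -112$ ($k = \left(13 - 9\right)^{2} \left(-7\right) = 4^{2} \left(-7\right) = 16 \left(-7\right) = -112$)
$Q = 112$ ($Q = \left(-1\right) \left(-112\right) = 112$)
$\sqrt{Q + 19836} = \sqrt{112 + 19836} = \sqrt{19948} = 2 \sqrt{4987}$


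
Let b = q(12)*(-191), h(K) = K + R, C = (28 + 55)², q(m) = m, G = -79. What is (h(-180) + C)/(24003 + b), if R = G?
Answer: 2210/7237 ≈ 0.30538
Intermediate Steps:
R = -79
C = 6889 (C = 83² = 6889)
h(K) = -79 + K (h(K) = K - 79 = -79 + K)
b = -2292 (b = 12*(-191) = -2292)
(h(-180) + C)/(24003 + b) = ((-79 - 180) + 6889)/(24003 - 2292) = (-259 + 6889)/21711 = 6630*(1/21711) = 2210/7237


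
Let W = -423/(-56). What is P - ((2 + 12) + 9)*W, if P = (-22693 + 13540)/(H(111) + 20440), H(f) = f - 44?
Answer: -200025171/1148392 ≈ -174.18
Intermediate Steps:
H(f) = -44 + f
W = 423/56 (W = -423*(-1/56) = 423/56 ≈ 7.5536)
P = -9153/20507 (P = (-22693 + 13540)/((-44 + 111) + 20440) = -9153/(67 + 20440) = -9153/20507 ≈ -0.44634)
P - ((2 + 12) + 9)*W = -9153/20507 - ((2 + 12) + 9)*423/56 = -9153/20507 - (14 + 9)*423/56 = -9153/20507 - 23*423/56 = -9153/20507 - 1*9729/56 = -9153/20507 - 9729/56 = -200025171/1148392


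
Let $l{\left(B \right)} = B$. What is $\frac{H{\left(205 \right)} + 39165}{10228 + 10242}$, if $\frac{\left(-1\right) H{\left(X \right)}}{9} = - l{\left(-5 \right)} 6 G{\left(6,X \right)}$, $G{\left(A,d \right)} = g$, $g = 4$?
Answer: $\frac{7617}{4094} \approx 1.8605$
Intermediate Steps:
$G{\left(A,d \right)} = 4$
$H{\left(X \right)} = -1080$ ($H{\left(X \right)} = - 9 \left(- \left(-5\right) 6 \cdot 4\right) = - 9 \left(- \left(-30\right) 4\right) = - 9 \left(\left(-1\right) \left(-120\right)\right) = \left(-9\right) 120 = -1080$)
$\frac{H{\left(205 \right)} + 39165}{10228 + 10242} = \frac{-1080 + 39165}{10228 + 10242} = \frac{38085}{20470} = 38085 \cdot \frac{1}{20470} = \frac{7617}{4094}$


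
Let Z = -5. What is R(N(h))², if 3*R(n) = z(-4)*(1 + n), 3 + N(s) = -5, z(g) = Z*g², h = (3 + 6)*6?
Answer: 313600/9 ≈ 34844.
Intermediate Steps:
h = 54 (h = 9*6 = 54)
z(g) = -5*g²
N(s) = -8 (N(s) = -3 - 5 = -8)
R(n) = -80/3 - 80*n/3 (R(n) = ((-5*(-4)²)*(1 + n))/3 = ((-5*16)*(1 + n))/3 = (-80*(1 + n))/3 = (-80 - 80*n)/3 = -80/3 - 80*n/3)
R(N(h))² = (-80/3 - 80/3*(-8))² = (-80/3 + 640/3)² = (560/3)² = 313600/9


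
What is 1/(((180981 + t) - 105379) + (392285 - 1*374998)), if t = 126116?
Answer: 1/219005 ≈ 4.5661e-6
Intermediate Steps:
1/(((180981 + t) - 105379) + (392285 - 1*374998)) = 1/(((180981 + 126116) - 105379) + (392285 - 1*374998)) = 1/((307097 - 105379) + (392285 - 374998)) = 1/(201718 + 17287) = 1/219005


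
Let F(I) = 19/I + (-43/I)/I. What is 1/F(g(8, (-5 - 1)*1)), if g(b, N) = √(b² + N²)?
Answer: 100/147 ≈ 0.68027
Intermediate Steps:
g(b, N) = √(N² + b²)
F(I) = -43/I² + 19/I (F(I) = 19/I - 43/I² = -43/I² + 19/I)
1/F(g(8, (-5 - 1)*1)) = 1/((-43 + 19*√(((-5 - 1)*1)² + 8²))/(√(((-5 - 1)*1)² + 8²))²) = 1/((-43 + 19*√((-6*1)² + 64))/(√((-6*1)² + 64))²) = 1/((-43 + 19*√((-6)² + 64))/(√((-6)² + 64))²) = 1/((-43 + 19*√(36 + 64))/(√(36 + 64))²) = 1/((-43 + 19*√100)/(√100)²) = 1/((-43 + 19*10)/10²) = 1/((-43 + 190)/100) = 1/((1/100)*147) = 1/(147/100) = 100/147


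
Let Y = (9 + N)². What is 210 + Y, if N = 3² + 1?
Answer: 571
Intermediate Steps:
N = 10 (N = 9 + 1 = 10)
Y = 361 (Y = (9 + 10)² = 19² = 361)
210 + Y = 210 + 361 = 571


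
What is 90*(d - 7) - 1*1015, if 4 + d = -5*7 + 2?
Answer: -4975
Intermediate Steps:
d = -37 (d = -4 + (-5*7 + 2) = -4 + (-35 + 2) = -4 - 33 = -37)
90*(d - 7) - 1*1015 = 90*(-37 - 7) - 1*1015 = 90*(-44) - 1015 = -3960 - 1015 = -4975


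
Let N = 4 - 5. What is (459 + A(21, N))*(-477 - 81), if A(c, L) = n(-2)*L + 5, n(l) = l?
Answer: -260028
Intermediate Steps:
N = -1
A(c, L) = 5 - 2*L (A(c, L) = -2*L + 5 = 5 - 2*L)
(459 + A(21, N))*(-477 - 81) = (459 + (5 - 2*(-1)))*(-477 - 81) = (459 + (5 + 2))*(-558) = (459 + 7)*(-558) = 466*(-558) = -260028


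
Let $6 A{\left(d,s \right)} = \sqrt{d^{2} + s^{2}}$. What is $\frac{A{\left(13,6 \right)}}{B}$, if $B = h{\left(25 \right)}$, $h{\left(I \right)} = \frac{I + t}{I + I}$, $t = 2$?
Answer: $\frac{25 \sqrt{205}}{81} \approx 4.4191$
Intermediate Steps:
$A{\left(d,s \right)} = \frac{\sqrt{d^{2} + s^{2}}}{6}$
$h{\left(I \right)} = \frac{2 + I}{2 I}$ ($h{\left(I \right)} = \frac{I + 2}{I + I} = \frac{2 + I}{2 I}$)
$B = \frac{27}{50}$ ($B = \frac{2 + 25}{2 \cdot 25} = \frac{1}{2} \cdot \frac{1}{25} \cdot 27 = \frac{27}{50} \approx 0.54$)
$\frac{A{\left(13,6 \right)}}{B} = \frac{\frac{1}{6} \sqrt{13^{2} + 6^{2}}}{\frac{27}{50}} = \frac{\sqrt{169 + 36}}{6} \cdot \frac{50}{27} = \frac{\sqrt{205}}{6} \cdot \frac{50}{27} = \frac{25 \sqrt{205}}{81}$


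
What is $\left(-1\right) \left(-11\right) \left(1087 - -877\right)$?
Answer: $21604$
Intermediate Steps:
$\left(-1\right) \left(-11\right) \left(1087 - -877\right) = 11 \left(1087 + 877\right) = 11 \cdot 1964 = 21604$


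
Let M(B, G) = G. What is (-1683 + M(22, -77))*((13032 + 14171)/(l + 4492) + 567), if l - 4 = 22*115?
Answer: -3529631600/3513 ≈ -1.0047e+6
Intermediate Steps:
l = 2534 (l = 4 + 22*115 = 4 + 2530 = 2534)
(-1683 + M(22, -77))*((13032 + 14171)/(l + 4492) + 567) = (-1683 - 77)*((13032 + 14171)/(2534 + 4492) + 567) = -1760*(27203/7026 + 567) = -1760*4010945/7026 = -3529631600/3513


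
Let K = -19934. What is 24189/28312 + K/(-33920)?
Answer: 86553893/60021440 ≈ 1.4420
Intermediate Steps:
24189/28312 + K/(-33920) = 24189/28312 - 19934/(-33920) = 24189*(1/28312) - 19934*(-1/33920) = 24189/28312 + 9967/16960 = 86553893/60021440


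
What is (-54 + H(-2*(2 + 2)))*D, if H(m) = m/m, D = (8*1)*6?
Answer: -2544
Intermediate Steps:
D = 48 (D = 8*6 = 48)
H(m) = 1
(-54 + H(-2*(2 + 2)))*D = (-54 + 1)*48 = -53*48 = -2544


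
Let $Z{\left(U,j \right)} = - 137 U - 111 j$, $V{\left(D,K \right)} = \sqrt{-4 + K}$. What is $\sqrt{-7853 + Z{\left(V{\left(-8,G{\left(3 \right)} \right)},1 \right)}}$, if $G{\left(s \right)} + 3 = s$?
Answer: $\sqrt{-7964 - 274 i} \approx 1.535 - 89.254 i$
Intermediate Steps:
$G{\left(s \right)} = -3 + s$
$\sqrt{-7853 + Z{\left(V{\left(-8,G{\left(3 \right)} \right)},1 \right)}} = \sqrt{-7853 - \left(111 + 137 \sqrt{-4 + \left(-3 + 3\right)}\right)} = \sqrt{-7853 - \left(111 + 137 \sqrt{-4 + 0}\right)} = \sqrt{-7853 - \left(111 + 137 \sqrt{-4}\right)} = \sqrt{-7853 - \left(111 + 137 \cdot 2 i\right)} = \sqrt{-7853 - \left(111 + 274 i\right)} = \sqrt{-7964 - 274 i}$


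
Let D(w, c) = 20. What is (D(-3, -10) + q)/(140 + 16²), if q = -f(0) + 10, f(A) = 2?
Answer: 7/99 ≈ 0.070707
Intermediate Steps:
q = 8 (q = -1*2 + 10 = -2 + 10 = 8)
(D(-3, -10) + q)/(140 + 16²) = (20 + 8)/(140 + 16²) = 28/(140 + 256) = 28/396 = 28*(1/396) = 7/99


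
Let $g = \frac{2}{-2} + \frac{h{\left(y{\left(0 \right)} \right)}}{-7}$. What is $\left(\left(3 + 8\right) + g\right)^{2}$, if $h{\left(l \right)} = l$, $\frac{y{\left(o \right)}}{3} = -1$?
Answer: $\frac{5329}{49} \approx 108.76$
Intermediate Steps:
$y{\left(o \right)} = -3$ ($y{\left(o \right)} = 3 \left(-1\right) = -3$)
$g = - \frac{4}{7}$ ($g = \frac{2}{-2} - \frac{3}{-7} = 2 \left(- \frac{1}{2}\right) - - \frac{3}{7} = -1 + \frac{3}{7} = - \frac{4}{7} \approx -0.57143$)
$\left(\left(3 + 8\right) + g\right)^{2} = \left(\left(3 + 8\right) - \frac{4}{7}\right)^{2} = \left(11 - \frac{4}{7}\right)^{2} = \left(\frac{73}{7}\right)^{2} = \frac{5329}{49}$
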